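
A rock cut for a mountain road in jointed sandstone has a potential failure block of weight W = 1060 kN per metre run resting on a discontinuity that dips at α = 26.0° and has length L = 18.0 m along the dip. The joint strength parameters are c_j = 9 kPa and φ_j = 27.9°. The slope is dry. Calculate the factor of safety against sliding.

FS = 1.43

Resolving the block weight along and normal to the plane and applying the Mohr–Coulomb strength on the joint:
N' = W cosα = 1060·cos26.0° = 952.7 kN/m
Driving force T = W sinα = 1060·sin26.0° = 464.7 kN/m
Resisting force R = c_j·L + N'·tanφ_j = 9·18.0 + 952.7·tan27.9° = 162.0 + 504.4 = 666.4 kN/m
FS = R / T = 666.4 / 464.7 = 1.434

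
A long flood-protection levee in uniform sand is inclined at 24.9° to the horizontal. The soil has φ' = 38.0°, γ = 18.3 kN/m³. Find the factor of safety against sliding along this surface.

FS = 1.68

For a dry cohesionless infinite slope the factor of safety is FS = tanφ' / tanβ.
FS = tan38.0° / tan24.9° = 0.7813 / 0.4642 = 1.683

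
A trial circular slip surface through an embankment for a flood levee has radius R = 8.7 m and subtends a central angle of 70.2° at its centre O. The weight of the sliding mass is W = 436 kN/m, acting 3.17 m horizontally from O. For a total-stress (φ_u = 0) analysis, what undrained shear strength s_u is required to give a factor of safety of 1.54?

s_u = 23.0 kPa

FS = s_u·L_a·R / (W·d), so s_u = FS·W·d / (L_a·R).
Arc length L_a = R·θ = 8.7·(70.2°·π/180) = 8.7·1.2252 = 10.66 m
s_u = 1.54·436·3.17 / (10.66·8.7) = 2128.5 / 92.74 = 22.95 kPa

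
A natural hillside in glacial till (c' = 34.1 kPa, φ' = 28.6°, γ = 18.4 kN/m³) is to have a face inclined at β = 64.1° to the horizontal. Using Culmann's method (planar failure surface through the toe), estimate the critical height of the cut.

Culmann's analysis gives the critical failure plane at α_cr = (β + φ')/2 = (64.1 + 28.6)/2 = 46.3°, and the critical height
H_c = (4c'/γ) · sinβ cosφ' / [1 − cos(β − φ')]
    = (4·34.1/18.4) · sin64.1°·cos28.6° / [1 − cos(35.5°)]
    = 7.413 · 0.8996·0.8780 / [1 − 0.8141]
    = 7.413 · 0.7898 / 0.1859
    = 31.50 m

H_c = 31.50 m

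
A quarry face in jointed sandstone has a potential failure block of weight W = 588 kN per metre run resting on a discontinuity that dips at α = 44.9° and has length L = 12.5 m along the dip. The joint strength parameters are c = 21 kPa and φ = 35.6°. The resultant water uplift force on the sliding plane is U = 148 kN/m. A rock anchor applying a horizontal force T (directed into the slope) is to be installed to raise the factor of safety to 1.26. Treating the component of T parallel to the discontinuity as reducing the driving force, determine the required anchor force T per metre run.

Resolving forces along and normal to the sliding plane, with the horizontal anchor force T adding T·sinα to the effective normal force and T·cosα acting up the plane against the driving force:
FS = [cL + (W cosα − U + T sinα) tanφ] / [W sinα − T cosα]
Without the anchor: N' = 268.5 kN/m, driving T_d = 415.1 kN/m, resisting R = 21·12.5 + 268.5·tan35.6° = 454.7 kN/m, FS = 1.10.
Setting FS = 1.26 and solving for T:
1.26·(415.1 − T cos44.9°) = 454.7 + T sin44.9°·tan35.6°
T·(sin44.9°·tan35.6° + 1.26·cos44.9°) = 1.26·415.1 − 454.7
T·(0.7059·0.7159 + 1.26·0.7083) = 523.0 − 454.7 = 68.2
T·1.3979 = 68.2
T = 48.8 kN/m

T = 49 kN/m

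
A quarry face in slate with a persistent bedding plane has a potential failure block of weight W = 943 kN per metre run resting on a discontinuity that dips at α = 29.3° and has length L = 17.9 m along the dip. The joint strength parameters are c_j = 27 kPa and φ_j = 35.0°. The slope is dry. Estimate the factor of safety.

Resolving the block weight along and normal to the plane and applying the Mohr–Coulomb strength on the joint:
N' = W cosα = 943·cos29.3° = 822.4 kN/m
Driving force T = W sinα = 943·sin29.3° = 461.5 kN/m
Resisting force R = c_j·L + N'·tanφ_j = 27·17.9 + 822.4·tan35.0° = 483.3 + 575.8 = 1059.1 kN/m
FS = R / T = 1059.1 / 461.5 = 2.295

FS = 2.30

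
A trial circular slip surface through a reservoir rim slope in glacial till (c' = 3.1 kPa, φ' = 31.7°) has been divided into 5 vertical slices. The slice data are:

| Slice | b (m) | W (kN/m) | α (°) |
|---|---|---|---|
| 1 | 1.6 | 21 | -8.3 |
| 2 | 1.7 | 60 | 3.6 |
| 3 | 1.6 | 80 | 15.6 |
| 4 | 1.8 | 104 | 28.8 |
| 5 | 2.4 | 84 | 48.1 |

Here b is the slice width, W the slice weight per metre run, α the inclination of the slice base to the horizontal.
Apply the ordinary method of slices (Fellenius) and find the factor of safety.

Ordinary method of slices: FS = Σ[c'·Δl_i + (W_i cosα_i)·tanφ'] / Σ W_i sinα_i, with Δl_i = b_i / cosα_i.
Slice 1: Δl = 1.6/cos(-8.3°) = 1.617 m; N'_1 = 21·cos(-8.3°) = 20.8; c'Δl = 5.01; W sinα = -3.0
Slice 2: Δl = 1.7/cos3.6° = 1.703 m; N'_2 = 60·cos3.6° = 59.9; c'Δl = 5.28; W sinα = 3.8
Slice 3: Δl = 1.6/cos15.6° = 1.661 m; N'_3 = 80·cos15.6° = 77.1; c'Δl = 5.15; W sinα = 21.5
Slice 4: Δl = 1.8/cos28.8° = 2.054 m; N'_4 = 104·cos28.8° = 91.1; c'Δl = 6.37; W sinα = 50.1
Slice 5: Δl = 2.4/cos48.1° = 3.594 m; N'_5 = 84·cos48.1° = 56.1; c'Δl = 11.14; W sinα = 62.5
Σc'Δl = 33.0 kN/m; ΣN' = 304.9 kN/m; ΣW sinα = 134.9 kN/m
Resisting = 33.0 + 304.9·tan31.7° = 33.0 + 188.3 = 221.3 kN/m
FS = 221.3 / 134.9 = 1.641

FS = 1.64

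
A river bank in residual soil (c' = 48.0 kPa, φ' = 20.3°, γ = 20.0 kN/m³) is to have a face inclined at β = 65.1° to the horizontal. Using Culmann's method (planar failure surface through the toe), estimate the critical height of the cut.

H_c = 28.12 m

Culmann's analysis gives the critical failure plane at α_cr = (β + φ')/2 = (65.1 + 20.3)/2 = 42.7°, and the critical height
H_c = (4c'/γ) · sinβ cosφ' / [1 − cos(β − φ')]
    = (4·48.0/20.0) · sin65.1°·cos20.3° / [1 − cos(44.8°)]
    = 9.600 · 0.9070·0.9379 / [1 − 0.7096]
    = 9.600 · 0.8507 / 0.2904
    = 28.12 m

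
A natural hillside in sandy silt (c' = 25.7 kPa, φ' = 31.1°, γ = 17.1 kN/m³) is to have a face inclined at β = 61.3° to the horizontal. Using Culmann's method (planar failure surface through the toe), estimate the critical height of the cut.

H_c = 33.27 m

Culmann's analysis gives the critical failure plane at α_cr = (β + φ')/2 = (61.3 + 31.1)/2 = 46.2°, and the critical height
H_c = (4c'/γ) · sinβ cosφ' / [1 − cos(β − φ')]
    = (4·25.7/17.1) · sin61.3°·cos31.1° / [1 − cos(30.2°)]
    = 6.012 · 0.8771·0.8563 / [1 − 0.8643]
    = 6.012 · 0.7511 / 0.1357
    = 33.27 m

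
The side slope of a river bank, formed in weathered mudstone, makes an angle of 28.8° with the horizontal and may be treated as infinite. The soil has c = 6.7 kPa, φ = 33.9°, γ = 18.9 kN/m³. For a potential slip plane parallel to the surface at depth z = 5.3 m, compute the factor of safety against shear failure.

For an infinite slope with a slip plane parallel to the surface (no pore pressure): FS = [c + γz cos²β tanφ] / [γz sinβ cosβ].
γz = 18.9·5.3 = 100.17 kN/m²
Numerator = 6.7 + 100.17·cos²28.8°·tan33.9° = 6.7 + 100.17·0.7679·0.6720 = 58.389 kPa
Denominator = 100.17·sin28.8°·cos28.8° = 100.17·0.4818·0.8763 = 42.288 kPa
FS = 58.389 / 42.288 = 1.381

FS = 1.38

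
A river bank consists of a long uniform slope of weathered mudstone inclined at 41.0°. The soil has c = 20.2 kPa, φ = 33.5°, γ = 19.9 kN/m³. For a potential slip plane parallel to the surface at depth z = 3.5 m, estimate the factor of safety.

FS = 1.35

For an infinite slope with a slip plane parallel to the surface (no pore pressure): FS = [c + γz cos²β tanφ] / [γz sinβ cosβ].
γz = 19.9·3.5 = 69.65 kN/m²
Numerator = 20.2 + 69.65·cos²41.0°·tan33.5° = 20.2 + 69.65·0.5696·0.6619 = 46.458 kPa
Denominator = 69.65·sin41.0°·cos41.0° = 69.65·0.6561·0.7547 = 34.486 kPa
FS = 46.458 / 34.486 = 1.347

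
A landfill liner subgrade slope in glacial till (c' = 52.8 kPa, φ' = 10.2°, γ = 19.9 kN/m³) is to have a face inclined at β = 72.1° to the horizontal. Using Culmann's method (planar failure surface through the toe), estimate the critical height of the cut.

H_c = 18.79 m

Culmann's analysis gives the critical failure plane at α_cr = (β + φ')/2 = (72.1 + 10.2)/2 = 41.1°, and the critical height
H_c = (4c'/γ) · sinβ cosφ' / [1 − cos(β − φ')]
    = (4·52.8/19.9) · sin72.1°·cos10.2° / [1 − cos(61.9°)]
    = 10.613 · 0.9516·0.9842 / [1 − 0.4710]
    = 10.613 · 0.9366 / 0.5290
    = 18.79 m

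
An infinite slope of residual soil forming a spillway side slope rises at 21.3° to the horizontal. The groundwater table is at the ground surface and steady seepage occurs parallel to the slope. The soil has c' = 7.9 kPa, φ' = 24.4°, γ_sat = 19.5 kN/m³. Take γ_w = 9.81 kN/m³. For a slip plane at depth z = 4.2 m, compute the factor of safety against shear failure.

With seepage parallel to the slope and the water table at the surface, the effective normal stress on the slip plane uses the buoyant unit weight γ' = γ_sat − γ_w while the driving shear stress uses γ_sat:
FS = [c' + γ' z cos²β tanφ'] / [γ_sat z sinβ cosβ]
γ' = 19.5 − 9.81 = 9.69 kN/m³
Numerator = 7.9 + 9.69·4.2·cos²21.3°·tan24.4° = 7.9 + 9.69·4.2·0.8680·0.4536 = 23.925 kPa
Denominator = 19.5·4.2·sin21.3°·cos21.3° = 19.5·4.2·0.3633·0.9317 = 27.718 kPa
FS = 23.925 / 27.718 = 0.863

FS = 0.86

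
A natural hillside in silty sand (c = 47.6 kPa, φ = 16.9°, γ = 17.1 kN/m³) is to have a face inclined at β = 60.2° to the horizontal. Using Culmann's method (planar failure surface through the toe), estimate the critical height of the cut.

Culmann's analysis gives the critical failure plane at α_cr = (β + φ)/2 = (60.2 + 16.9)/2 = 38.5°, and the critical height
H_c = (4c/γ) · sinβ cosφ / [1 − cos(β − φ)]
    = (4·47.6/17.1) · sin60.2°·cos16.9° / [1 − cos(43.3°)]
    = 11.135 · 0.8678·0.9568 / [1 − 0.7278]
    = 11.135 · 0.8303 / 0.2722
    = 33.96 m

H_c = 33.96 m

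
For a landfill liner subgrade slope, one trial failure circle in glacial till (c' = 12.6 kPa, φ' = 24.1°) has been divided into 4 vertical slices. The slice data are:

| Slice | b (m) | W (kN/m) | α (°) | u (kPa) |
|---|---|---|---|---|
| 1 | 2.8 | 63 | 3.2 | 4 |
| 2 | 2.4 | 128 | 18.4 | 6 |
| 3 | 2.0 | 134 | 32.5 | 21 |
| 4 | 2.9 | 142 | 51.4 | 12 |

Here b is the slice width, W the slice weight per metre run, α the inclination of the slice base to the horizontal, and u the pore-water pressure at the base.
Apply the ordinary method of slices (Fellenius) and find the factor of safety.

FS = 1.19

Ordinary method of slices: FS = Σ[c'·Δl_i + (W_i cosα_i − u_i·Δl_i)·tanφ'] / Σ W_i sinα_i, with Δl_i = b_i / cosα_i.
Slice 1: Δl = 2.8/cos3.2° = 2.804 m; N'_1 = 63·cos3.2° − 4·2.804 = 51.7; c'Δl = 35.34; W sinα = 3.5
Slice 2: Δl = 2.4/cos18.4° = 2.529 m; N'_2 = 128·cos18.4° − 6·2.529 = 106.3; c'Δl = 31.87; W sinα = 40.4
Slice 3: Δl = 2.0/cos32.5° = 2.371 m; N'_3 = 134·cos32.5° − 21·2.371 = 63.2; c'Δl = 29.88; W sinα = 72.0
Slice 4: Δl = 2.9/cos51.4° = 4.648 m; N'_4 = 142·cos51.4° − 12·4.648 = 32.8; c'Δl = 58.57; W sinα = 111.0
Σc'Δl = 155.7 kN/m; ΣN' = 254.0 kN/m; ΣW sinα = 226.9 kN/m
Resisting = 155.7 + 254.0·tan24.1° = 155.7 + 113.6 = 269.3 kN/m
FS = 269.3 / 226.9 = 1.187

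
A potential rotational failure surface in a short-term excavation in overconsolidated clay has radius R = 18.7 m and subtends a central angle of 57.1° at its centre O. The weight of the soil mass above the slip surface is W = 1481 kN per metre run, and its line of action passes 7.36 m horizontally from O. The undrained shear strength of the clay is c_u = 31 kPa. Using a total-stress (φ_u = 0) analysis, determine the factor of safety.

Taking moments about the centre O, the resisting moment is provided by the undrained shear strength acting along the arc:
Arc length L_a = R·θ = 18.7·(57.1°·π/180) = 18.7·0.9966 = 18.64 m
M_R = c_u·L_a·R = 31·18.64·18.7 = 10803.3 kN·m/m
M_D = W·d = 1481·7.36 = 10900.2 kN·m/m
FS = M_R / M_D = 10803.3 / 10900.2 = 0.991

FS = 0.99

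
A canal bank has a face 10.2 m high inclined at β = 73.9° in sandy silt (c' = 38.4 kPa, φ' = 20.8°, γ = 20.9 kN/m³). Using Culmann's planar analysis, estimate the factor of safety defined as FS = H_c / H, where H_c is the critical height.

H_c = (4c'/γ) · sinβ cosφ' / [1 − cos(β − φ')]
    = (4·38.4/20.9) · sin73.9°·cos20.8° / [1 − cos53.1°]
    = 7.349 · 0.8982 / 0.3996 = 16.52 m
FS = H_c / H = 16.52 / 10.2 = 1.620

FS = 1.62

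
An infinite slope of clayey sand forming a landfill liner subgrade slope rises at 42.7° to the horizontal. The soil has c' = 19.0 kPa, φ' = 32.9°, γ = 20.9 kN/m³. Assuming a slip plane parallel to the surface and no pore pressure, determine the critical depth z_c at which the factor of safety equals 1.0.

Setting FS = 1.00 in FS = [c' + γz cos²β tanφ'] / [γz sinβ cosβ] and solving for z:
z = c' / [γ cosβ (FS·sinβ − cosβ·tanφ')]
  = 19.0 / [20.9·cos42.7°·(1.00·sin42.7° − cos42.7°·tan32.9°)]
  = 19.0 / [20.9·0.7349·(1.00·0.6782 − 0.7349·0.6469)]
  = 19.0 / 3.1138 = 6.102 m

z_c = 6.10 m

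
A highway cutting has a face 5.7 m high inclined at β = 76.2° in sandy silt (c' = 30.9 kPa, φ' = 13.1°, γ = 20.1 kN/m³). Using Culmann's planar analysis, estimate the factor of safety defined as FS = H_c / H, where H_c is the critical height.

H_c = (4c'/γ) · sinβ cosφ' / [1 − cos(β − φ')]
    = (4·30.9/20.1) · sin76.2°·cos13.1° / [1 − cos63.1°]
    = 6.149 · 0.9459 / 0.5476 = 10.62 m
FS = H_c / H = 10.62 / 5.7 = 1.864

FS = 1.86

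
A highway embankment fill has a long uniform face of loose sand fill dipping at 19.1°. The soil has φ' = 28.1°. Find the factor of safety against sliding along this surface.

For a dry cohesionless infinite slope the factor of safety is FS = tanφ' / tanβ.
FS = tan28.1° / tan19.1° = 0.5340 / 0.3463 = 1.542

FS = 1.54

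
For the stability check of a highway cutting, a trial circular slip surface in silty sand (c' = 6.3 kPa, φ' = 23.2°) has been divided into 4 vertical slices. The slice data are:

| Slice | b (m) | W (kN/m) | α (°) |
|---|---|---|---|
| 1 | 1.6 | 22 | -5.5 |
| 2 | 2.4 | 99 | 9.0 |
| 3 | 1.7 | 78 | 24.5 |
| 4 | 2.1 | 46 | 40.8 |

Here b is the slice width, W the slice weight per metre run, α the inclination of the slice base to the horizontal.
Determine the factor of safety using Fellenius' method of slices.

FS = 2.00

Ordinary method of slices: FS = Σ[c'·Δl_i + (W_i cosα_i)·tanφ'] / Σ W_i sinα_i, with Δl_i = b_i / cosα_i.
Slice 1: Δl = 1.6/cos(-5.5°) = 1.607 m; N'_1 = 22·cos(-5.5°) = 21.9; c'Δl = 10.13; W sinα = -2.1
Slice 2: Δl = 2.4/cos9.0° = 2.430 m; N'_2 = 99·cos9.0° = 97.8; c'Δl = 15.31; W sinα = 15.5
Slice 3: Δl = 1.7/cos24.5° = 1.868 m; N'_3 = 78·cos24.5° = 71.0; c'Δl = 11.77; W sinα = 32.3
Slice 4: Δl = 2.1/cos40.8° = 2.774 m; N'_4 = 46·cos40.8° = 34.8; c'Δl = 17.48; W sinα = 30.1
Σc'Δl = 54.7 kN/m; ΣN' = 225.5 kN/m; ΣW sinα = 75.8 kN/m
Resisting = 54.7 + 225.5·tan23.2° = 54.7 + 96.6 = 151.3 kN/m
FS = 151.3 / 75.8 = 1.997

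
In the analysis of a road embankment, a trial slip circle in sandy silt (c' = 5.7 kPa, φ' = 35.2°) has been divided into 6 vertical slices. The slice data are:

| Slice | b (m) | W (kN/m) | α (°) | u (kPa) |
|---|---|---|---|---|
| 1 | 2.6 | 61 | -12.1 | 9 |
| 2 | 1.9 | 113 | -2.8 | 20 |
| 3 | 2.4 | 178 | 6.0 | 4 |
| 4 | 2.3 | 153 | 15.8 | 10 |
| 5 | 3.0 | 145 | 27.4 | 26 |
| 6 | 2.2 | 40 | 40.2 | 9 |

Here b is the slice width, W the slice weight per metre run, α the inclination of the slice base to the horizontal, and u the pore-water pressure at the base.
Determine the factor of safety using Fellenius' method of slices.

FS = 3.01

Ordinary method of slices: FS = Σ[c'·Δl_i + (W_i cosα_i − u_i·Δl_i)·tanφ'] / Σ W_i sinα_i, with Δl_i = b_i / cosα_i.
Slice 1: Δl = 2.6/cos(-12.1°) = 2.659 m; N'_1 = 61·cos(-12.1°) − 9·2.659 = 35.7; c'Δl = 15.16; W sinα = -12.8
Slice 2: Δl = 1.9/cos(-2.8°) = 1.902 m; N'_2 = 113·cos(-2.8°) − 20·1.902 = 74.8; c'Δl = 10.84; W sinα = -5.5
Slice 3: Δl = 2.4/cos6.0° = 2.413 m; N'_3 = 178·cos6.0° − 4·2.413 = 167.4; c'Δl = 13.76; W sinα = 18.6
Slice 4: Δl = 2.3/cos15.8° = 2.390 m; N'_4 = 153·cos15.8° − 10·2.390 = 123.3; c'Δl = 13.62; W sinα = 41.7
Slice 5: Δl = 3.0/cos27.4° = 3.379 m; N'_5 = 145·cos27.4° − 26·3.379 = 40.9; c'Δl = 19.26; W sinα = 66.7
Slice 6: Δl = 2.2/cos40.2° = 2.880 m; N'_6 = 40·cos40.2° − 9·2.880 = 4.6; c'Δl = 16.42; W sinα = 25.8
Σc'Δl = 89.1 kN/m; ΣN' = 446.7 kN/m; ΣW sinα = 134.5 kN/m
Resisting = 89.1 + 446.7·tan35.2° = 89.1 + 315.1 = 404.2 kN/m
FS = 404.2 / 134.5 = 3.005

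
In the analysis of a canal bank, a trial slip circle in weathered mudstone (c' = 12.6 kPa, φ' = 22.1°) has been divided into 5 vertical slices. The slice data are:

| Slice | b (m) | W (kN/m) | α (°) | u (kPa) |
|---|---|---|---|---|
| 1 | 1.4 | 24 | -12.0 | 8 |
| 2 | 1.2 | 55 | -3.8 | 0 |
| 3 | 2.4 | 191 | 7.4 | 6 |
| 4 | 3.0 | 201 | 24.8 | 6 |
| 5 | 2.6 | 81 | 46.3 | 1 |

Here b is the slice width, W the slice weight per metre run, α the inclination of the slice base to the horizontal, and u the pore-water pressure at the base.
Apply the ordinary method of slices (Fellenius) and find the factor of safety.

FS = 2.13

Ordinary method of slices: FS = Σ[c'·Δl_i + (W_i cosα_i − u_i·Δl_i)·tanφ'] / Σ W_i sinα_i, with Δl_i = b_i / cosα_i.
Slice 1: Δl = 1.4/cos(-12.0°) = 1.431 m; N'_1 = 24·cos(-12.0°) − 8·1.431 = 12.0; c'Δl = 18.03; W sinα = -5.0
Slice 2: Δl = 1.2/cos(-3.8°) = 1.203 m; N'_2 = 55·cos(-3.8°) − 0·1.203 = 54.9; c'Δl = 15.15; W sinα = -3.6
Slice 3: Δl = 2.4/cos7.4° = 2.420 m; N'_3 = 191·cos7.4° − 6·2.420 = 174.9; c'Δl = 30.49; W sinα = 24.6
Slice 4: Δl = 3.0/cos24.8° = 3.305 m; N'_4 = 201·cos24.8° − 6·3.305 = 162.6; c'Δl = 41.64; W sinα = 84.3
Slice 5: Δl = 2.6/cos46.3° = 3.763 m; N'_5 = 81·cos46.3° − 1·3.763 = 52.2; c'Δl = 47.42; W sinα = 58.6
Σc'Δl = 152.7 kN/m; ΣN' = 456.6 kN/m; ΣW sinα = 158.8 kN/m
Resisting = 152.7 + 456.6·tan22.1° = 152.7 + 185.4 = 338.2 kN/m
FS = 338.2 / 158.8 = 2.129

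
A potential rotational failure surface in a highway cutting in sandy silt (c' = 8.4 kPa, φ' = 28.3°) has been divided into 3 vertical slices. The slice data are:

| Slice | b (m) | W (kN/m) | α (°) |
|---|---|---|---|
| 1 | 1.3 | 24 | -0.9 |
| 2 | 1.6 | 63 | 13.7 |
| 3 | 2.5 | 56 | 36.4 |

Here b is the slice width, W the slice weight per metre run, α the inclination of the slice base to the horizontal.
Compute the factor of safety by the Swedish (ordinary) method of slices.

Ordinary method of slices: FS = Σ[c'·Δl_i + (W_i cosα_i)·tanφ'] / Σ W_i sinα_i, with Δl_i = b_i / cosα_i.
Slice 1: Δl = 1.3/cos(-0.9°) = 1.300 m; N'_1 = 24·cos(-0.9°) = 24.0; c'Δl = 10.92; W sinα = -0.4
Slice 2: Δl = 1.6/cos13.7° = 1.647 m; N'_2 = 63·cos13.7° = 61.2; c'Δl = 13.83; W sinα = 14.9
Slice 3: Δl = 2.5/cos36.4° = 3.106 m; N'_3 = 56·cos36.4° = 45.1; c'Δl = 26.09; W sinα = 33.2
Σc'Δl = 50.8 kN/m; ΣN' = 130.3 kN/m; ΣW sinα = 47.8 kN/m
Resisting = 50.8 + 130.3·tan28.3° = 50.8 + 70.1 = 121.0 kN/m
FS = 121.0 / 47.8 = 2.533

FS = 2.53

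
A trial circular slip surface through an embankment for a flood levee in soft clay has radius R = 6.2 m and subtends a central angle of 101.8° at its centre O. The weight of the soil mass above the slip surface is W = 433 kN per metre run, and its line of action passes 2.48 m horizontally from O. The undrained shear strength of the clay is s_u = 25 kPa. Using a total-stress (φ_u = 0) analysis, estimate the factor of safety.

FS = 1.59

Taking moments about the centre O, the resisting moment is provided by the undrained shear strength acting along the arc:
Arc length L_a = R·θ = 6.2·(101.8°·π/180) = 6.2·1.7767 = 11.02 m
M_R = s_u·L_a·R = 25·11.02·6.2 = 1707.5 kN·m/m
M_D = W·d = 433·2.48 = 1073.8 kN·m/m
FS = M_R / M_D = 1707.5 / 1073.8 = 1.590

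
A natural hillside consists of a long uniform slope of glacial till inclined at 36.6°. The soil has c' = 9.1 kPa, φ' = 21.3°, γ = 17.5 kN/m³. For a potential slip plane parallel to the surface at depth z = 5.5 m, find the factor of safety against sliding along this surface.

For an infinite slope with a slip plane parallel to the surface (no pore pressure): FS = [c' + γz cos²β tanφ'] / [γz sinβ cosβ].
γz = 17.5·5.5 = 96.25 kN/m²
Numerator = 9.1 + 96.25·cos²36.6°·tan21.3° = 9.1 + 96.25·0.6445·0.3899 = 33.286 kPa
Denominator = 96.25·sin36.6°·cos36.6° = 96.25·0.5962·0.8028 = 46.071 kPa
FS = 33.286 / 46.071 = 0.723

FS = 0.72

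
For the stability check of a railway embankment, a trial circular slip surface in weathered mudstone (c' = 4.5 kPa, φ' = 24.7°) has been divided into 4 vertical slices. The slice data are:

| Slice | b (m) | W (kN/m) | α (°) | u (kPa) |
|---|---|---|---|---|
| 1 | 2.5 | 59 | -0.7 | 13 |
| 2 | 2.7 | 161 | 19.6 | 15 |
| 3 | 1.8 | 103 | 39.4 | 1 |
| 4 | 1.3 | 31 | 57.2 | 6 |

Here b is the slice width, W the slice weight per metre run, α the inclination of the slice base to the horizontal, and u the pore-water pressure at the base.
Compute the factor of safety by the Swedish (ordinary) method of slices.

FS = 1.00

Ordinary method of slices: FS = Σ[c'·Δl_i + (W_i cosα_i − u_i·Δl_i)·tanφ'] / Σ W_i sinα_i, with Δl_i = b_i / cosα_i.
Slice 1: Δl = 2.5/cos(-0.7°) = 2.500 m; N'_1 = 59·cos(-0.7°) − 13·2.500 = 26.5; c'Δl = 11.25; W sinα = -0.7
Slice 2: Δl = 2.7/cos19.6° = 2.866 m; N'_2 = 161·cos19.6° − 15·2.866 = 108.7; c'Δl = 12.90; W sinα = 54.0
Slice 3: Δl = 1.8/cos39.4° = 2.329 m; N'_3 = 103·cos39.4° − 1·2.329 = 77.3; c'Δl = 10.48; W sinα = 65.4
Slice 4: Δl = 1.3/cos57.2° = 2.400 m; N'_4 = 31·cos57.2° − 6·2.400 = 2.4; c'Δl = 10.80; W sinα = 26.1
Σc'Δl = 45.4 kN/m; ΣN' = 214.8 kN/m; ΣW sinα = 144.7 kN/m
Resisting = 45.4 + 214.8·tan24.7° = 45.4 + 98.8 = 144.2 kN/m
FS = 144.2 / 144.7 = 0.997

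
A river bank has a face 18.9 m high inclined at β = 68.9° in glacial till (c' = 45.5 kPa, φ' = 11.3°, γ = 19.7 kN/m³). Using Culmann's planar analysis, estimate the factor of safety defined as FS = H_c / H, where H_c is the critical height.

FS = 0.96

H_c = (4c'/γ) · sinβ cosφ' / [1 − cos(β − φ')]
    = (4·45.5/19.7) · sin68.9°·cos11.3° / [1 − cos57.6°]
    = 9.239 · 0.9149 / 0.4642 = 18.21 m
FS = H_c / H = 18.21 / 18.9 = 0.963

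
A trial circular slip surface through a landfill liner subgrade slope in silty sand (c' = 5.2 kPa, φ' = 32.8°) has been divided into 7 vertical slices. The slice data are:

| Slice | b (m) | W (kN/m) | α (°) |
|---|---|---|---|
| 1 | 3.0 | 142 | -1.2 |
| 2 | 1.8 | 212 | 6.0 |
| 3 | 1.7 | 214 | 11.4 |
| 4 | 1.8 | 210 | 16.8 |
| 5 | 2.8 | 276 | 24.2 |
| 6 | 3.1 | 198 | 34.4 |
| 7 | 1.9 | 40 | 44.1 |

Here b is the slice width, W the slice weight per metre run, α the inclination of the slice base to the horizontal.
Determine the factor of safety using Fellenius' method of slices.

FS = 2.32

Ordinary method of slices: FS = Σ[c'·Δl_i + (W_i cosα_i)·tanφ'] / Σ W_i sinα_i, with Δl_i = b_i / cosα_i.
Slice 1: Δl = 3.0/cos(-1.2°) = 3.001 m; N'_1 = 142·cos(-1.2°) = 142.0; c'Δl = 15.60; W sinα = -3.0
Slice 2: Δl = 1.8/cos6.0° = 1.810 m; N'_2 = 212·cos6.0° = 210.8; c'Δl = 9.41; W sinα = 22.2
Slice 3: Δl = 1.7/cos11.4° = 1.734 m; N'_3 = 214·cos11.4° = 209.8; c'Δl = 9.02; W sinα = 42.3
Slice 4: Δl = 1.8/cos16.8° = 1.880 m; N'_4 = 210·cos16.8° = 201.0; c'Δl = 9.78; W sinα = 60.7
Slice 5: Δl = 2.8/cos24.2° = 3.070 m; N'_5 = 276·cos24.2° = 251.7; c'Δl = 15.96; W sinα = 113.1
Slice 6: Δl = 3.1/cos34.4° = 3.757 m; N'_6 = 198·cos34.4° = 163.4; c'Δl = 19.54; W sinα = 111.9
Slice 7: Δl = 1.9/cos44.1° = 2.646 m; N'_7 = 40·cos44.1° = 28.7; c'Δl = 13.76; W sinα = 27.8
Σc'Δl = 93.1 kN/m; ΣN' = 1207.5 kN/m; ΣW sinα = 375.0 kN/m
Resisting = 93.1 + 1207.5·tan32.8° = 93.1 + 778.2 = 871.2 kN/m
FS = 871.2 / 375.0 = 2.323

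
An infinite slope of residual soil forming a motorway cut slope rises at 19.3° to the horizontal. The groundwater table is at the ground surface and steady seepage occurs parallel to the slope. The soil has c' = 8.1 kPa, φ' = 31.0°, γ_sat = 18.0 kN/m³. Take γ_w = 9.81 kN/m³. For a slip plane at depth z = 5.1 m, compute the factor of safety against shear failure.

FS = 1.06

With seepage parallel to the slope and the water table at the surface, the effective normal stress on the slip plane uses the buoyant unit weight γ' = γ_sat − γ_w while the driving shear stress uses γ_sat:
FS = [c' + γ' z cos²β tanφ'] / [γ_sat z sinβ cosβ]
γ' = 18.0 − 9.81 = 8.19 kN/m³
Numerator = 8.1 + 8.19·5.1·cos²19.3°·tan31.0° = 8.1 + 8.19·5.1·0.8908·0.6009 = 30.456 kPa
Denominator = 18.0·5.1·sin19.3°·cos19.3° = 18.0·5.1·0.3305·0.9438 = 28.636 kPa
FS = 30.456 / 28.636 = 1.064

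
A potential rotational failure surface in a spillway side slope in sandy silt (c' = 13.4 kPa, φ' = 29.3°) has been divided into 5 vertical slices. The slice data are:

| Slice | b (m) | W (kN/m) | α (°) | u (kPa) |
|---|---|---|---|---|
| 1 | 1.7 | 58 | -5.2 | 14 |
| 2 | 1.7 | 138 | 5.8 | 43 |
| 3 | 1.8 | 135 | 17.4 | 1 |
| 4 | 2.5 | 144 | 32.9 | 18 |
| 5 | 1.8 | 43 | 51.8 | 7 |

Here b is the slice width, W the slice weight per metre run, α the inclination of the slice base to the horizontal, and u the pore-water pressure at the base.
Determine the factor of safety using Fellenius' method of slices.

FS = 1.97

Ordinary method of slices: FS = Σ[c'·Δl_i + (W_i cosα_i − u_i·Δl_i)·tanφ'] / Σ W_i sinα_i, with Δl_i = b_i / cosα_i.
Slice 1: Δl = 1.7/cos(-5.2°) = 1.707 m; N'_1 = 58·cos(-5.2°) − 14·1.707 = 33.9; c'Δl = 22.87; W sinα = -5.3
Slice 2: Δl = 1.7/cos5.8° = 1.709 m; N'_2 = 138·cos5.8° − 43·1.709 = 63.8; c'Δl = 22.90; W sinα = 13.9
Slice 3: Δl = 1.8/cos17.4° = 1.886 m; N'_3 = 135·cos17.4° − 1·1.886 = 126.9; c'Δl = 25.28; W sinα = 40.4
Slice 4: Δl = 2.5/cos32.9° = 2.978 m; N'_4 = 144·cos32.9° − 18·2.978 = 67.3; c'Δl = 39.90; W sinα = 78.2
Slice 5: Δl = 1.8/cos51.8° = 2.911 m; N'_5 = 43·cos51.8° − 7·2.911 = 6.2; c'Δl = 39.00; W sinα = 33.8
Σc'Δl = 150.0 kN/m; ΣN' = 298.1 kN/m; ΣW sinα = 161.1 kN/m
Resisting = 150.0 + 298.1·tan29.3° = 150.0 + 167.3 = 317.3 kN/m
FS = 317.3 / 161.1 = 1.970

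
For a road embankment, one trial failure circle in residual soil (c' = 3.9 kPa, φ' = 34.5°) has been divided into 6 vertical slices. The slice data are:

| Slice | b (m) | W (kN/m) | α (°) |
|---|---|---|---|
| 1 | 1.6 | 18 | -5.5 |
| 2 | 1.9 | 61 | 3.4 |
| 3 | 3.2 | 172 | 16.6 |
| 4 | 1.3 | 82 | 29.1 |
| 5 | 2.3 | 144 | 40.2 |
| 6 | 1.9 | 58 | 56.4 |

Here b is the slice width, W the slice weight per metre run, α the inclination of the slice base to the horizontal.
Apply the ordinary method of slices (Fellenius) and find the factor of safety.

Ordinary method of slices: FS = Σ[c'·Δl_i + (W_i cosα_i)·tanφ'] / Σ W_i sinα_i, with Δl_i = b_i / cosα_i.
Slice 1: Δl = 1.6/cos(-5.5°) = 1.607 m; N'_1 = 18·cos(-5.5°) = 17.9; c'Δl = 6.27; W sinα = -1.7
Slice 2: Δl = 1.9/cos3.4° = 1.903 m; N'_2 = 61·cos3.4° = 60.9; c'Δl = 7.42; W sinα = 3.6
Slice 3: Δl = 3.2/cos16.6° = 3.339 m; N'_3 = 172·cos16.6° = 164.8; c'Δl = 13.02; W sinα = 49.1
Slice 4: Δl = 1.3/cos29.1° = 1.488 m; N'_4 = 82·cos29.1° = 71.6; c'Δl = 5.80; W sinα = 39.9
Slice 5: Δl = 2.3/cos40.2° = 3.011 m; N'_5 = 144·cos40.2° = 110.0; c'Δl = 11.74; W sinα = 92.9
Slice 6: Δl = 1.9/cos56.4° = 3.433 m; N'_6 = 58·cos56.4° = 32.1; c'Δl = 13.39; W sinα = 48.3
Σc'Δl = 57.7 kN/m; ΣN' = 457.4 kN/m; ΣW sinα = 232.2 kN/m
Resisting = 57.7 + 457.4·tan34.5° = 57.7 + 314.3 = 372.0 kN/m
FS = 372.0 / 232.2 = 1.602

FS = 1.60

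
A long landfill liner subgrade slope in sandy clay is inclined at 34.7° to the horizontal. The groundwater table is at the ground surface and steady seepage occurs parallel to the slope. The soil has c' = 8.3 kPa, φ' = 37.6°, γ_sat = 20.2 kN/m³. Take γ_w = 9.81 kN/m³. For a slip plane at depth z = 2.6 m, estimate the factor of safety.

FS = 0.91

With seepage parallel to the slope and the water table at the surface, the effective normal stress on the slip plane uses the buoyant unit weight γ' = γ_sat − γ_w while the driving shear stress uses γ_sat:
FS = [c' + γ' z cos²β tanφ'] / [γ_sat z sinβ cosβ]
γ' = 20.2 − 9.81 = 10.39 kN/m³
Numerator = 8.3 + 10.39·2.6·cos²34.7°·tan37.6° = 8.3 + 10.39·2.6·0.6759·0.7701 = 22.362 kPa
Denominator = 20.2·2.6·sin34.7°·cos34.7° = 20.2·2.6·0.5693·0.8221 = 24.581 kPa
FS = 22.362 / 24.581 = 0.910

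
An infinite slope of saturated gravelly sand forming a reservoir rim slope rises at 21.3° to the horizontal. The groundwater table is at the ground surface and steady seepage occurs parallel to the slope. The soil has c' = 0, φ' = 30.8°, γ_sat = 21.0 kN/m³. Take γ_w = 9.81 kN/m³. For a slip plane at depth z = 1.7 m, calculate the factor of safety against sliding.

With seepage parallel to the slope and the water table at the surface, the effective normal stress on the slip plane uses the buoyant unit weight γ' = γ_sat − γ_w while the driving shear stress uses γ_sat:
FS = [c' + γ' z cos²β tanφ'] / [γ_sat z sinβ cosβ]
(For c' = 0 this reduces to FS = (γ'/γ_sat)·tanφ'/tanβ.)
γ' = 21.0 − 9.81 = 11.19 kN/m³
Numerator = 0.0 + 11.19·1.7·cos²21.3°·tan30.8° = 0.0 + 11.19·1.7·0.8680·0.5961 = 9.844 kPa
Denominator = 21.0·1.7·sin21.3°·cos21.3° = 21.0·1.7·0.3633·0.9317 = 12.082 kPa
FS = 9.844 / 12.082 = 0.815

FS = 0.81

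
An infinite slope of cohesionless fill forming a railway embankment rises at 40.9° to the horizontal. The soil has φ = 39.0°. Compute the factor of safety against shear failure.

For a dry cohesionless infinite slope the factor of safety is FS = tanφ / tanβ.
FS = tan39.0° / tan40.9° = 0.8098 / 0.8662 = 0.935

FS = 0.93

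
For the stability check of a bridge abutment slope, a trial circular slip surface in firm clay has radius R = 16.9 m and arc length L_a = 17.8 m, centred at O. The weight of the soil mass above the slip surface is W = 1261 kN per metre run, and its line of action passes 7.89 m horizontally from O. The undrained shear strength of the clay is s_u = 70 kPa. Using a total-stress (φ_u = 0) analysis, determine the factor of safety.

FS = 2.12

Taking moments about the centre O, the resisting moment is provided by the undrained shear strength acting along the arc:
M_R = s_u·L_a·R = 70·17.80·16.9 = 21057.4 kN·m/m
M_D = W·d = 1261·7.89 = 9949.3 kN·m/m
FS = M_R / M_D = 21057.4 / 9949.3 = 2.116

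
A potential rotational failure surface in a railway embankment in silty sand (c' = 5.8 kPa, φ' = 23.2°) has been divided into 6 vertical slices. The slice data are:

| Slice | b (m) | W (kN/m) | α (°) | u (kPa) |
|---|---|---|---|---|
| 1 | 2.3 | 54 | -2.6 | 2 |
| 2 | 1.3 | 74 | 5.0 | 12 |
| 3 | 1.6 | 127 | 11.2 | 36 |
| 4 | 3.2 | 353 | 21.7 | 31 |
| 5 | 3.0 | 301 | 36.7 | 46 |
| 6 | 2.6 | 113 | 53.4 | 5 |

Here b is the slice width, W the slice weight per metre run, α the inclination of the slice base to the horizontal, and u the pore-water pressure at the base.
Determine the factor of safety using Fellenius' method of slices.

Ordinary method of slices: FS = Σ[c'·Δl_i + (W_i cosα_i − u_i·Δl_i)·tanφ'] / Σ W_i sinα_i, with Δl_i = b_i / cosα_i.
Slice 1: Δl = 2.3/cos(-2.6°) = 2.302 m; N'_1 = 54·cos(-2.6°) − 2·2.302 = 49.3; c'Δl = 13.35; W sinα = -2.4
Slice 2: Δl = 1.3/cos5.0° = 1.305 m; N'_2 = 74·cos5.0° − 12·1.305 = 58.1; c'Δl = 7.57; W sinα = 6.4
Slice 3: Δl = 1.6/cos11.2° = 1.631 m; N'_3 = 127·cos11.2° − 36·1.631 = 65.9; c'Δl = 9.46; W sinα = 24.7
Slice 4: Δl = 3.2/cos21.7° = 3.444 m; N'_4 = 353·cos21.7° − 31·3.444 = 221.2; c'Δl = 19.98; W sinα = 130.5
Slice 5: Δl = 3.0/cos36.7° = 3.742 m; N'_5 = 301·cos36.7° − 46·3.742 = 69.2; c'Δl = 21.70; W sinα = 179.9
Slice 6: Δl = 2.6/cos53.4° = 4.361 m; N'_6 = 113·cos53.4° − 5·4.361 = 45.6; c'Δl = 25.29; W sinα = 90.7
Σc'Δl = 97.4 kN/m; ΣN' = 509.3 kN/m; ΣW sinα = 429.8 kN/m
Resisting = 97.4 + 509.3·tan23.2° = 97.4 + 218.3 = 315.6 kN/m
FS = 315.6 / 429.8 = 0.734

FS = 0.73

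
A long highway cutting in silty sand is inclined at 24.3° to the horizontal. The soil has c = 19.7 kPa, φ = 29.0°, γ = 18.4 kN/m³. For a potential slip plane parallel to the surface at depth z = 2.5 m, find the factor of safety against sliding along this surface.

FS = 2.37

For an infinite slope with a slip plane parallel to the surface (no pore pressure): FS = [c + γz cos²β tanφ] / [γz sinβ cosβ].
γz = 18.4·2.5 = 46.00 kN/m²
Numerator = 19.7 + 46.00·cos²24.3°·tan29.0° = 19.7 + 46.00·0.8307·0.5543 = 40.880 kPa
Denominator = 46.00·sin24.3°·cos24.3° = 46.00·0.4115·0.9114 = 17.253 kPa
FS = 40.880 / 17.253 = 2.370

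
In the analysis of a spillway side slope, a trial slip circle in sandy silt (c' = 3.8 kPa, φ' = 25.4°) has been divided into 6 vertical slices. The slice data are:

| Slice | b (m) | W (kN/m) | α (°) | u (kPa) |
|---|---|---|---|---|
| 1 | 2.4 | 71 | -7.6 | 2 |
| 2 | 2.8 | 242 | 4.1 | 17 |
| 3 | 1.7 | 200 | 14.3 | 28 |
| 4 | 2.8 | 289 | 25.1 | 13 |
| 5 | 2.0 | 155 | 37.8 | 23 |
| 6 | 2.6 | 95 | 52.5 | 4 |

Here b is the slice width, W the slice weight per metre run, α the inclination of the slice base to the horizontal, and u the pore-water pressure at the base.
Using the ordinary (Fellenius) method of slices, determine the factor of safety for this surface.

Ordinary method of slices: FS = Σ[c'·Δl_i + (W_i cosα_i − u_i·Δl_i)·tanφ'] / Σ W_i sinα_i, with Δl_i = b_i / cosα_i.
Slice 1: Δl = 2.4/cos(-7.6°) = 2.421 m; N'_1 = 71·cos(-7.6°) − 2·2.421 = 65.5; c'Δl = 9.20; W sinα = -9.4
Slice 2: Δl = 2.8/cos4.1° = 2.807 m; N'_2 = 242·cos4.1° − 17·2.807 = 193.7; c'Δl = 10.67; W sinα = 17.3
Slice 3: Δl = 1.7/cos14.3° = 1.754 m; N'_3 = 200·cos14.3° − 28·1.754 = 144.7; c'Δl = 6.67; W sinα = 49.4
Slice 4: Δl = 2.8/cos25.1° = 3.092 m; N'_4 = 289·cos25.1° − 13·3.092 = 221.5; c'Δl = 11.75; W sinα = 122.6
Slice 5: Δl = 2.0/cos37.8° = 2.531 m; N'_5 = 155·cos37.8° − 23·2.531 = 64.3; c'Δl = 9.62; W sinα = 95.0
Slice 6: Δl = 2.6/cos52.5° = 4.271 m; N'_6 = 95·cos52.5° − 4·4.271 = 40.7; c'Δl = 16.23; W sinα = 75.4
Σc'Δl = 64.1 kN/m; ΣN' = 730.4 kN/m; ΣW sinα = 350.3 kN/m
Resisting = 64.1 + 730.4·tan25.4° = 64.1 + 346.8 = 410.9 kN/m
FS = 410.9 / 350.3 = 1.173

FS = 1.17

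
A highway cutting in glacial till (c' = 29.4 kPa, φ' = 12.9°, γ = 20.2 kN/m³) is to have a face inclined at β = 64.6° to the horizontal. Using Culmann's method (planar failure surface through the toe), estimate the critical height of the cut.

Culmann's analysis gives the critical failure plane at α_cr = (β + φ')/2 = (64.6 + 12.9)/2 = 38.8°, and the critical height
H_c = (4c'/γ) · sinβ cosφ' / [1 − cos(β − φ')]
    = (4·29.4/20.2) · sin64.6°·cos12.9° / [1 − cos(51.7°)]
    = 5.822 · 0.9033·0.9748 / [1 − 0.6198]
    = 5.822 · 0.8805 / 0.3802
    = 13.48 m

H_c = 13.48 m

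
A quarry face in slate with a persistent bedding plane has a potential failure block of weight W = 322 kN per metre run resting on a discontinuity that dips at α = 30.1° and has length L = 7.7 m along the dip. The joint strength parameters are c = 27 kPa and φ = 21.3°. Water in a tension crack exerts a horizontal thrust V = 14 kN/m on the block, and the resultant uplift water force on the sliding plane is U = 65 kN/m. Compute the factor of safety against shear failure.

Resolving the block weight along and normal to the plane and applying the Mohr–Coulomb strength on the joint:
N' = W cosα − U − V sinα = 322·cos30.1° − 65 − 14·sin30.1° = 206.6 kN/m
Driving force T = W sinα + V cosα = 322·sin30.1° + 14·cos30.1° = 173.6 kN/m
Resisting force R = c·L + N'·tanφ = 27·7.7 + 206.6·tan21.3° = 207.9 + 80.5 = 288.4 kN/m
FS = R / T = 288.4 / 173.6 = 1.661

FS = 1.66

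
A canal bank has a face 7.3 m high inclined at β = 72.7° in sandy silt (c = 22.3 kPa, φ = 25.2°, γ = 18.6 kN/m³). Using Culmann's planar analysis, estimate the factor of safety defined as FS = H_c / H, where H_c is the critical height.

FS = 1.75

H_c = (4c/γ) · sinβ cosφ / [1 − cos(β − φ)]
    = (4·22.3/18.6) · sin72.7°·cos25.2° / [1 − cos47.5°]
    = 4.796 · 0.8639 / 0.3244 = 12.77 m
FS = H_c / H = 12.77 / 7.3 = 1.749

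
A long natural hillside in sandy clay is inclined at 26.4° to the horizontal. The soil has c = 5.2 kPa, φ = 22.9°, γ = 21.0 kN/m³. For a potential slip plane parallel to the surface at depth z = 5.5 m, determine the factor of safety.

For an infinite slope with a slip plane parallel to the surface (no pore pressure): FS = [c + γz cos²β tanφ] / [γz sinβ cosβ].
γz = 21.0·5.5 = 115.50 kN/m²
Numerator = 5.2 + 115.50·cos²26.4°·tan22.9° = 5.2 + 115.50·0.8023·0.4224 = 44.343 kPa
Denominator = 115.50·sin26.4°·cos26.4° = 115.50·0.4446·0.8957 = 46.000 kPa
FS = 44.343 / 46.000 = 0.964

FS = 0.96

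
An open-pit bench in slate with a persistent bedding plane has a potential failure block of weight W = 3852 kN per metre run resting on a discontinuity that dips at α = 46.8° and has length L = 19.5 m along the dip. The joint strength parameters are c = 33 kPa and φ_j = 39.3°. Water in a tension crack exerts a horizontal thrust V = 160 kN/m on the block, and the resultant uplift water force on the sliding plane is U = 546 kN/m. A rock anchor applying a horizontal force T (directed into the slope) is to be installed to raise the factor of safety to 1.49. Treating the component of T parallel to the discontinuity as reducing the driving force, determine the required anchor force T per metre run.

T = 1291 kN/m

Resolving forces along and normal to the sliding plane, with the horizontal anchor force T adding T·sinα to the effective normal force and T·cosα acting up the plane against the driving force:
FS = [cL + (W cosα − U − V sinα + T sinα) tanφ_j] / [W sinα + V cosα − T cosα]
Without the anchor: N' = 1974.2 kN/m, driving T_d = 2917.5 kN/m, resisting R = 33·19.5 + 1974.2·tan39.3° = 2259.4 kN/m, FS = 0.77.
Setting FS = 1.49 and solving for T:
1.49·(2917.5 − T cos46.8°) = 2259.4 + T sin46.8°·tan39.3°
T·(sin46.8°·tan39.3° + 1.49·cos46.8°) = 1.49·2917.5 − 2259.4
T·(0.7290·0.8185 + 1.49·0.6845) = 4347.1 − 2259.4 = 2087.7
T·1.6166 = 2087.7
T = 1291.4 kN/m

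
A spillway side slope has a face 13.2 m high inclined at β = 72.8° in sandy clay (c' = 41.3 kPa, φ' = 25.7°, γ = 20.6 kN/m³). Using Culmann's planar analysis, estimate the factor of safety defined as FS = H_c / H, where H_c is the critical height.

H_c = (4c'/γ) · sinβ cosφ' / [1 − cos(β − φ')]
    = (4·41.3/20.6) · sin72.8°·cos25.7° / [1 − cos47.1°]
    = 8.019 · 0.8608 / 0.3193 = 21.62 m
FS = H_c / H = 21.62 / 13.2 = 1.638

FS = 1.64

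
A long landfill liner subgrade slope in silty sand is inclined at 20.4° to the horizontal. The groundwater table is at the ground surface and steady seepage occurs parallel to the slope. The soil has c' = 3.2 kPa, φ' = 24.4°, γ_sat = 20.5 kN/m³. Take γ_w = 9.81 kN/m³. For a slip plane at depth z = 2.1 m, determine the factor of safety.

With seepage parallel to the slope and the water table at the surface, the effective normal stress on the slip plane uses the buoyant unit weight γ' = γ_sat − γ_w while the driving shear stress uses γ_sat:
FS = [c' + γ' z cos²β tanφ'] / [γ_sat z sinβ cosβ]
γ' = 20.5 − 9.81 = 10.69 kN/m³
Numerator = 3.2 + 10.69·2.1·cos²20.4°·tan24.4° = 3.2 + 10.69·2.1·0.8785·0.4536 = 12.146 kPa
Denominator = 20.5·2.1·sin20.4°·cos20.4° = 20.5·2.1·0.3486·0.9373 = 14.065 kPa
FS = 12.146 / 14.065 = 0.864

FS = 0.86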